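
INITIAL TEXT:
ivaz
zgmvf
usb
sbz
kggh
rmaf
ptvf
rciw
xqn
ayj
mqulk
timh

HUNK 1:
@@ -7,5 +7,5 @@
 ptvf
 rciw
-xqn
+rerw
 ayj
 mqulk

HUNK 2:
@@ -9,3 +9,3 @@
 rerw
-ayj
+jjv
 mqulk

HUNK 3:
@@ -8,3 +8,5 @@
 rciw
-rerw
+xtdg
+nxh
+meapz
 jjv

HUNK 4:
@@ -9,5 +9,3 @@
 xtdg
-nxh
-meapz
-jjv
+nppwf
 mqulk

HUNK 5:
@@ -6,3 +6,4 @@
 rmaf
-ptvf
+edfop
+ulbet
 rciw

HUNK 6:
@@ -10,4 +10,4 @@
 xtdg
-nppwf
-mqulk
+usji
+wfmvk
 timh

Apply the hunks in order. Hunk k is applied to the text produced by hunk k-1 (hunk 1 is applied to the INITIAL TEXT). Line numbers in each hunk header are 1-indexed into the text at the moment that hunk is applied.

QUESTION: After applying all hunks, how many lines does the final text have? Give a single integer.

Hunk 1: at line 7 remove [xqn] add [rerw] -> 12 lines: ivaz zgmvf usb sbz kggh rmaf ptvf rciw rerw ayj mqulk timh
Hunk 2: at line 9 remove [ayj] add [jjv] -> 12 lines: ivaz zgmvf usb sbz kggh rmaf ptvf rciw rerw jjv mqulk timh
Hunk 3: at line 8 remove [rerw] add [xtdg,nxh,meapz] -> 14 lines: ivaz zgmvf usb sbz kggh rmaf ptvf rciw xtdg nxh meapz jjv mqulk timh
Hunk 4: at line 9 remove [nxh,meapz,jjv] add [nppwf] -> 12 lines: ivaz zgmvf usb sbz kggh rmaf ptvf rciw xtdg nppwf mqulk timh
Hunk 5: at line 6 remove [ptvf] add [edfop,ulbet] -> 13 lines: ivaz zgmvf usb sbz kggh rmaf edfop ulbet rciw xtdg nppwf mqulk timh
Hunk 6: at line 10 remove [nppwf,mqulk] add [usji,wfmvk] -> 13 lines: ivaz zgmvf usb sbz kggh rmaf edfop ulbet rciw xtdg usji wfmvk timh
Final line count: 13

Answer: 13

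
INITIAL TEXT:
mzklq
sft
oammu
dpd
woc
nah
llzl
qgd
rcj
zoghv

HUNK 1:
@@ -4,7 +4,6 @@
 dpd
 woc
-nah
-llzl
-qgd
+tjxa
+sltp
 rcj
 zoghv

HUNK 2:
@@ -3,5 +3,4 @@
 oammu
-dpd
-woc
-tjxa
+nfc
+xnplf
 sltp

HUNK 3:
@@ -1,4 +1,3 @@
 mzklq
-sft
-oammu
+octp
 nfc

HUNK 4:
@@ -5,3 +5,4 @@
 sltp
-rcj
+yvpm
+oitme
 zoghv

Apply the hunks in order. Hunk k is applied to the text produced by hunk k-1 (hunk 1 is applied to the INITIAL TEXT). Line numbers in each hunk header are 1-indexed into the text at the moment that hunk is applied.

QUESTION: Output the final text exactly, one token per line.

Hunk 1: at line 4 remove [nah,llzl,qgd] add [tjxa,sltp] -> 9 lines: mzklq sft oammu dpd woc tjxa sltp rcj zoghv
Hunk 2: at line 3 remove [dpd,woc,tjxa] add [nfc,xnplf] -> 8 lines: mzklq sft oammu nfc xnplf sltp rcj zoghv
Hunk 3: at line 1 remove [sft,oammu] add [octp] -> 7 lines: mzklq octp nfc xnplf sltp rcj zoghv
Hunk 4: at line 5 remove [rcj] add [yvpm,oitme] -> 8 lines: mzklq octp nfc xnplf sltp yvpm oitme zoghv

Answer: mzklq
octp
nfc
xnplf
sltp
yvpm
oitme
zoghv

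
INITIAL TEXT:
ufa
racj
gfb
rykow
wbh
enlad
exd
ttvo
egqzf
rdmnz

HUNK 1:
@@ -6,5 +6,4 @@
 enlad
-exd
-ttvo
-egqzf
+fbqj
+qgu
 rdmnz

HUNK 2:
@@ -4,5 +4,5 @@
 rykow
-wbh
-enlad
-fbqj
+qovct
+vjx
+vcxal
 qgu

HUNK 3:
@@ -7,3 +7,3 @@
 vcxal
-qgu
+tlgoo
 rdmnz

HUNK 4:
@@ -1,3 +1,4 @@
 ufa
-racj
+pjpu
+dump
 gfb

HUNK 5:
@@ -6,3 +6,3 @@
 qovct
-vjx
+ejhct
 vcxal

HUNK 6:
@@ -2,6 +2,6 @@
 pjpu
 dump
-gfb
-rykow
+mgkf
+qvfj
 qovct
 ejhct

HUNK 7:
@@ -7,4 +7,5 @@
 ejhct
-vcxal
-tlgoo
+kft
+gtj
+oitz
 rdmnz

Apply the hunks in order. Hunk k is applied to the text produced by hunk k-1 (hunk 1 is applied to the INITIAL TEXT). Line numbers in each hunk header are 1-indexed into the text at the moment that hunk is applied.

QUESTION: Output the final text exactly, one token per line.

Hunk 1: at line 6 remove [exd,ttvo,egqzf] add [fbqj,qgu] -> 9 lines: ufa racj gfb rykow wbh enlad fbqj qgu rdmnz
Hunk 2: at line 4 remove [wbh,enlad,fbqj] add [qovct,vjx,vcxal] -> 9 lines: ufa racj gfb rykow qovct vjx vcxal qgu rdmnz
Hunk 3: at line 7 remove [qgu] add [tlgoo] -> 9 lines: ufa racj gfb rykow qovct vjx vcxal tlgoo rdmnz
Hunk 4: at line 1 remove [racj] add [pjpu,dump] -> 10 lines: ufa pjpu dump gfb rykow qovct vjx vcxal tlgoo rdmnz
Hunk 5: at line 6 remove [vjx] add [ejhct] -> 10 lines: ufa pjpu dump gfb rykow qovct ejhct vcxal tlgoo rdmnz
Hunk 6: at line 2 remove [gfb,rykow] add [mgkf,qvfj] -> 10 lines: ufa pjpu dump mgkf qvfj qovct ejhct vcxal tlgoo rdmnz
Hunk 7: at line 7 remove [vcxal,tlgoo] add [kft,gtj,oitz] -> 11 lines: ufa pjpu dump mgkf qvfj qovct ejhct kft gtj oitz rdmnz

Answer: ufa
pjpu
dump
mgkf
qvfj
qovct
ejhct
kft
gtj
oitz
rdmnz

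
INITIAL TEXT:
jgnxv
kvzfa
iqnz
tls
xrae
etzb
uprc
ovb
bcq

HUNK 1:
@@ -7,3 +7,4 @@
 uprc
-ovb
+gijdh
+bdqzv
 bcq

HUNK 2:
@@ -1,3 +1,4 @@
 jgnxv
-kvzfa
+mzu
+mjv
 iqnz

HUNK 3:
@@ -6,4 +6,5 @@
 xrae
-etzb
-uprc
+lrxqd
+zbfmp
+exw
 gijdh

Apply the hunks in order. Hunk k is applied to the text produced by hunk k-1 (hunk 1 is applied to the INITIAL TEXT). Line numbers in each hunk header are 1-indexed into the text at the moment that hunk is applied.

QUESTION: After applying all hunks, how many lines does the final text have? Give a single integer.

Answer: 12

Derivation:
Hunk 1: at line 7 remove [ovb] add [gijdh,bdqzv] -> 10 lines: jgnxv kvzfa iqnz tls xrae etzb uprc gijdh bdqzv bcq
Hunk 2: at line 1 remove [kvzfa] add [mzu,mjv] -> 11 lines: jgnxv mzu mjv iqnz tls xrae etzb uprc gijdh bdqzv bcq
Hunk 3: at line 6 remove [etzb,uprc] add [lrxqd,zbfmp,exw] -> 12 lines: jgnxv mzu mjv iqnz tls xrae lrxqd zbfmp exw gijdh bdqzv bcq
Final line count: 12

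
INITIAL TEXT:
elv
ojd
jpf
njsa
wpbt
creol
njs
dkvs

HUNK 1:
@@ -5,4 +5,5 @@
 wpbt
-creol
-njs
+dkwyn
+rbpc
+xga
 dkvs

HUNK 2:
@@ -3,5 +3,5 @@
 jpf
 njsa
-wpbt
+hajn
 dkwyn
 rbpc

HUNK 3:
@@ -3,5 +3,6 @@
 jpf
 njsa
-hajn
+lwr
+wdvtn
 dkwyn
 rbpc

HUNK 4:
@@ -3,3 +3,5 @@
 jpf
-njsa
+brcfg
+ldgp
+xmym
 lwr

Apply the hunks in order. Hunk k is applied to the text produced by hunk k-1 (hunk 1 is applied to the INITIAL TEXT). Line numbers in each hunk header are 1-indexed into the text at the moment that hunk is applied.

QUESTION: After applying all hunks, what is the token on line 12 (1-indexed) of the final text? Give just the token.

Hunk 1: at line 5 remove [creol,njs] add [dkwyn,rbpc,xga] -> 9 lines: elv ojd jpf njsa wpbt dkwyn rbpc xga dkvs
Hunk 2: at line 3 remove [wpbt] add [hajn] -> 9 lines: elv ojd jpf njsa hajn dkwyn rbpc xga dkvs
Hunk 3: at line 3 remove [hajn] add [lwr,wdvtn] -> 10 lines: elv ojd jpf njsa lwr wdvtn dkwyn rbpc xga dkvs
Hunk 4: at line 3 remove [njsa] add [brcfg,ldgp,xmym] -> 12 lines: elv ojd jpf brcfg ldgp xmym lwr wdvtn dkwyn rbpc xga dkvs
Final line 12: dkvs

Answer: dkvs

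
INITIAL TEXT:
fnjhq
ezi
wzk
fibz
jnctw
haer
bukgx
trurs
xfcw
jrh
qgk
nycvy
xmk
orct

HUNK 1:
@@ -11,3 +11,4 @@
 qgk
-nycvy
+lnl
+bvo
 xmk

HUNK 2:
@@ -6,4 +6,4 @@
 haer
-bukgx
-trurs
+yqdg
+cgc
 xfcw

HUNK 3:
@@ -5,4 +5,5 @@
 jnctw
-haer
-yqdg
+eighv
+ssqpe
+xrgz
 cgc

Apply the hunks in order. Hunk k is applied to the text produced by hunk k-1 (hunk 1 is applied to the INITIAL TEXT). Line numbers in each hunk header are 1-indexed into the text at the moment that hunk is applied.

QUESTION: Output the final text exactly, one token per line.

Answer: fnjhq
ezi
wzk
fibz
jnctw
eighv
ssqpe
xrgz
cgc
xfcw
jrh
qgk
lnl
bvo
xmk
orct

Derivation:
Hunk 1: at line 11 remove [nycvy] add [lnl,bvo] -> 15 lines: fnjhq ezi wzk fibz jnctw haer bukgx trurs xfcw jrh qgk lnl bvo xmk orct
Hunk 2: at line 6 remove [bukgx,trurs] add [yqdg,cgc] -> 15 lines: fnjhq ezi wzk fibz jnctw haer yqdg cgc xfcw jrh qgk lnl bvo xmk orct
Hunk 3: at line 5 remove [haer,yqdg] add [eighv,ssqpe,xrgz] -> 16 lines: fnjhq ezi wzk fibz jnctw eighv ssqpe xrgz cgc xfcw jrh qgk lnl bvo xmk orct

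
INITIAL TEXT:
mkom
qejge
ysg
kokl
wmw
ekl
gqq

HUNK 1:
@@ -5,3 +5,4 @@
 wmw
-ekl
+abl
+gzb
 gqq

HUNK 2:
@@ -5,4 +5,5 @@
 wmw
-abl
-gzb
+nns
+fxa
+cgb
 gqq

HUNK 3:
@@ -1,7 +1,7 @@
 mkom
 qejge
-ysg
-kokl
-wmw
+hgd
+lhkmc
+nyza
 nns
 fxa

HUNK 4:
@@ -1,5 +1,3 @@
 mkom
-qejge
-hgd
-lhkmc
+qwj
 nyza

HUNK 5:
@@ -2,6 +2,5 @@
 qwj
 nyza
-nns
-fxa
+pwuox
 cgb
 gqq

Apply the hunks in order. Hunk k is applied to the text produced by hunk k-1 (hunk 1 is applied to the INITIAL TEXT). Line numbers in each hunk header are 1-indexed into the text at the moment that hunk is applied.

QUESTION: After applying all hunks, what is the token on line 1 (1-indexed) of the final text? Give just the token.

Answer: mkom

Derivation:
Hunk 1: at line 5 remove [ekl] add [abl,gzb] -> 8 lines: mkom qejge ysg kokl wmw abl gzb gqq
Hunk 2: at line 5 remove [abl,gzb] add [nns,fxa,cgb] -> 9 lines: mkom qejge ysg kokl wmw nns fxa cgb gqq
Hunk 3: at line 1 remove [ysg,kokl,wmw] add [hgd,lhkmc,nyza] -> 9 lines: mkom qejge hgd lhkmc nyza nns fxa cgb gqq
Hunk 4: at line 1 remove [qejge,hgd,lhkmc] add [qwj] -> 7 lines: mkom qwj nyza nns fxa cgb gqq
Hunk 5: at line 2 remove [nns,fxa] add [pwuox] -> 6 lines: mkom qwj nyza pwuox cgb gqq
Final line 1: mkom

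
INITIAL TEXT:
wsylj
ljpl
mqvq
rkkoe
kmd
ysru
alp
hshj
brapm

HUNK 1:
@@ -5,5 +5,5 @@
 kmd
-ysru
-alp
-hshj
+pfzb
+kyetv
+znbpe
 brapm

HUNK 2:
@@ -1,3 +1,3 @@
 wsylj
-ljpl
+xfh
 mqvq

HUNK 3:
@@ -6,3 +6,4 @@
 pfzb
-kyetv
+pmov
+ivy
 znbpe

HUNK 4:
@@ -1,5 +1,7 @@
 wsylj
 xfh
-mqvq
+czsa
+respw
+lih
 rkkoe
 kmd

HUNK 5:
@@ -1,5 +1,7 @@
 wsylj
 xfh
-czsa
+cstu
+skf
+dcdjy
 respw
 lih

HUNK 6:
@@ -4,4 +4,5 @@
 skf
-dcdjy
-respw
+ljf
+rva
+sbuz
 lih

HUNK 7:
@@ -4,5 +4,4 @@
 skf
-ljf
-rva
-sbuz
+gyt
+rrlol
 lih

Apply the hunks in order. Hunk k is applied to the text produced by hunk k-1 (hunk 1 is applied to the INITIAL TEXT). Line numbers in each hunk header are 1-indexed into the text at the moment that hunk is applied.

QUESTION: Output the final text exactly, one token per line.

Answer: wsylj
xfh
cstu
skf
gyt
rrlol
lih
rkkoe
kmd
pfzb
pmov
ivy
znbpe
brapm

Derivation:
Hunk 1: at line 5 remove [ysru,alp,hshj] add [pfzb,kyetv,znbpe] -> 9 lines: wsylj ljpl mqvq rkkoe kmd pfzb kyetv znbpe brapm
Hunk 2: at line 1 remove [ljpl] add [xfh] -> 9 lines: wsylj xfh mqvq rkkoe kmd pfzb kyetv znbpe brapm
Hunk 3: at line 6 remove [kyetv] add [pmov,ivy] -> 10 lines: wsylj xfh mqvq rkkoe kmd pfzb pmov ivy znbpe brapm
Hunk 4: at line 1 remove [mqvq] add [czsa,respw,lih] -> 12 lines: wsylj xfh czsa respw lih rkkoe kmd pfzb pmov ivy znbpe brapm
Hunk 5: at line 1 remove [czsa] add [cstu,skf,dcdjy] -> 14 lines: wsylj xfh cstu skf dcdjy respw lih rkkoe kmd pfzb pmov ivy znbpe brapm
Hunk 6: at line 4 remove [dcdjy,respw] add [ljf,rva,sbuz] -> 15 lines: wsylj xfh cstu skf ljf rva sbuz lih rkkoe kmd pfzb pmov ivy znbpe brapm
Hunk 7: at line 4 remove [ljf,rva,sbuz] add [gyt,rrlol] -> 14 lines: wsylj xfh cstu skf gyt rrlol lih rkkoe kmd pfzb pmov ivy znbpe brapm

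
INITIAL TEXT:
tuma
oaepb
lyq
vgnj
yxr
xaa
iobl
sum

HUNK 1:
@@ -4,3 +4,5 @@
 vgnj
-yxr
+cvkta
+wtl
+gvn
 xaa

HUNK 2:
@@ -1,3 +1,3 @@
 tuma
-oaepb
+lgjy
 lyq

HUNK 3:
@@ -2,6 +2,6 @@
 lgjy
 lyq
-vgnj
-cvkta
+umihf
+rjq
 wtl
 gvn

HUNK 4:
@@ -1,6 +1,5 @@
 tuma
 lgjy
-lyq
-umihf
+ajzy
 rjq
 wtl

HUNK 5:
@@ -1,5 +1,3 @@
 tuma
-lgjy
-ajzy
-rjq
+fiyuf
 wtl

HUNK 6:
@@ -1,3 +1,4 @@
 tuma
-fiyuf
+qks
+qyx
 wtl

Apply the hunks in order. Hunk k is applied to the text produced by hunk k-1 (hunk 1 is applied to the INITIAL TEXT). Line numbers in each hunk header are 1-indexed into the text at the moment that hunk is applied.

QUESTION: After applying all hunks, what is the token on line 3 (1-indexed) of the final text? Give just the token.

Hunk 1: at line 4 remove [yxr] add [cvkta,wtl,gvn] -> 10 lines: tuma oaepb lyq vgnj cvkta wtl gvn xaa iobl sum
Hunk 2: at line 1 remove [oaepb] add [lgjy] -> 10 lines: tuma lgjy lyq vgnj cvkta wtl gvn xaa iobl sum
Hunk 3: at line 2 remove [vgnj,cvkta] add [umihf,rjq] -> 10 lines: tuma lgjy lyq umihf rjq wtl gvn xaa iobl sum
Hunk 4: at line 1 remove [lyq,umihf] add [ajzy] -> 9 lines: tuma lgjy ajzy rjq wtl gvn xaa iobl sum
Hunk 5: at line 1 remove [lgjy,ajzy,rjq] add [fiyuf] -> 7 lines: tuma fiyuf wtl gvn xaa iobl sum
Hunk 6: at line 1 remove [fiyuf] add [qks,qyx] -> 8 lines: tuma qks qyx wtl gvn xaa iobl sum
Final line 3: qyx

Answer: qyx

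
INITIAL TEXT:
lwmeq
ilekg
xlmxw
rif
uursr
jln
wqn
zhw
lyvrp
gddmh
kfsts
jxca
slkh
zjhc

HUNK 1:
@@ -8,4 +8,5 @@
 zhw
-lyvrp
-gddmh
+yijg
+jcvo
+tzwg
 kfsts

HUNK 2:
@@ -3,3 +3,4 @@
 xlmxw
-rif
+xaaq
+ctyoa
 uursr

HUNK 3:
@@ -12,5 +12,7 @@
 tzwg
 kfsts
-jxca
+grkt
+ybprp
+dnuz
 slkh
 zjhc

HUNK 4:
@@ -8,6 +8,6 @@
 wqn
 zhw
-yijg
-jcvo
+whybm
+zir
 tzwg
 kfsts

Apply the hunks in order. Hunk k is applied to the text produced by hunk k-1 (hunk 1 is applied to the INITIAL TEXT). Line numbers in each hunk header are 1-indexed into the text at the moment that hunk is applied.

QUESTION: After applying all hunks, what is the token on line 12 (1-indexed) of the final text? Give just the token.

Answer: tzwg

Derivation:
Hunk 1: at line 8 remove [lyvrp,gddmh] add [yijg,jcvo,tzwg] -> 15 lines: lwmeq ilekg xlmxw rif uursr jln wqn zhw yijg jcvo tzwg kfsts jxca slkh zjhc
Hunk 2: at line 3 remove [rif] add [xaaq,ctyoa] -> 16 lines: lwmeq ilekg xlmxw xaaq ctyoa uursr jln wqn zhw yijg jcvo tzwg kfsts jxca slkh zjhc
Hunk 3: at line 12 remove [jxca] add [grkt,ybprp,dnuz] -> 18 lines: lwmeq ilekg xlmxw xaaq ctyoa uursr jln wqn zhw yijg jcvo tzwg kfsts grkt ybprp dnuz slkh zjhc
Hunk 4: at line 8 remove [yijg,jcvo] add [whybm,zir] -> 18 lines: lwmeq ilekg xlmxw xaaq ctyoa uursr jln wqn zhw whybm zir tzwg kfsts grkt ybprp dnuz slkh zjhc
Final line 12: tzwg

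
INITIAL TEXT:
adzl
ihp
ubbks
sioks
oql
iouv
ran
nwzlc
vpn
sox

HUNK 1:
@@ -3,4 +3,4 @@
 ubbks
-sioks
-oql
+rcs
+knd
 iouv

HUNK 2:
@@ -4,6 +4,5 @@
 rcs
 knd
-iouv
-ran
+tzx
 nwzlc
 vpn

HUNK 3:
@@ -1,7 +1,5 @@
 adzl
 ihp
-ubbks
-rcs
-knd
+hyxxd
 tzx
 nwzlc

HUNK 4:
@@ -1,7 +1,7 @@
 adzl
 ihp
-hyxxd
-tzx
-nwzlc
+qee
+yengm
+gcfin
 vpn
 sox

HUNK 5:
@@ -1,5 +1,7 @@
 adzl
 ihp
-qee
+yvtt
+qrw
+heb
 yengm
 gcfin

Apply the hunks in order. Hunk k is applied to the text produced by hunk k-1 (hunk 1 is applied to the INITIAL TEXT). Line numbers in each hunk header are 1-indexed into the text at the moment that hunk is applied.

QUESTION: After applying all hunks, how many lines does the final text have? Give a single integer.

Answer: 9

Derivation:
Hunk 1: at line 3 remove [sioks,oql] add [rcs,knd] -> 10 lines: adzl ihp ubbks rcs knd iouv ran nwzlc vpn sox
Hunk 2: at line 4 remove [iouv,ran] add [tzx] -> 9 lines: adzl ihp ubbks rcs knd tzx nwzlc vpn sox
Hunk 3: at line 1 remove [ubbks,rcs,knd] add [hyxxd] -> 7 lines: adzl ihp hyxxd tzx nwzlc vpn sox
Hunk 4: at line 1 remove [hyxxd,tzx,nwzlc] add [qee,yengm,gcfin] -> 7 lines: adzl ihp qee yengm gcfin vpn sox
Hunk 5: at line 1 remove [qee] add [yvtt,qrw,heb] -> 9 lines: adzl ihp yvtt qrw heb yengm gcfin vpn sox
Final line count: 9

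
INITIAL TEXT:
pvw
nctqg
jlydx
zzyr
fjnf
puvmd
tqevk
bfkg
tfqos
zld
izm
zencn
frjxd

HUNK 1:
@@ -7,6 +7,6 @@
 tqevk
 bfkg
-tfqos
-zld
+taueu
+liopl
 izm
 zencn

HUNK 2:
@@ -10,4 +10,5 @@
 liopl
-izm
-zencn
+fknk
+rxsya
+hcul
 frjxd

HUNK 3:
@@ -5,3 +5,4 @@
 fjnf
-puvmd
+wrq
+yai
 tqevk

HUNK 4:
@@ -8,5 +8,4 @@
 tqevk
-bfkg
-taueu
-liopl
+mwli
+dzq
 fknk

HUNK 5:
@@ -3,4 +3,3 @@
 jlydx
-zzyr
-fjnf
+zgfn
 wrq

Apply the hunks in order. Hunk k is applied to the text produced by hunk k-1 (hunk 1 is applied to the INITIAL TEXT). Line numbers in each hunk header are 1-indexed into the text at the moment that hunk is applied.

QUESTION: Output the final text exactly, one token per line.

Answer: pvw
nctqg
jlydx
zgfn
wrq
yai
tqevk
mwli
dzq
fknk
rxsya
hcul
frjxd

Derivation:
Hunk 1: at line 7 remove [tfqos,zld] add [taueu,liopl] -> 13 lines: pvw nctqg jlydx zzyr fjnf puvmd tqevk bfkg taueu liopl izm zencn frjxd
Hunk 2: at line 10 remove [izm,zencn] add [fknk,rxsya,hcul] -> 14 lines: pvw nctqg jlydx zzyr fjnf puvmd tqevk bfkg taueu liopl fknk rxsya hcul frjxd
Hunk 3: at line 5 remove [puvmd] add [wrq,yai] -> 15 lines: pvw nctqg jlydx zzyr fjnf wrq yai tqevk bfkg taueu liopl fknk rxsya hcul frjxd
Hunk 4: at line 8 remove [bfkg,taueu,liopl] add [mwli,dzq] -> 14 lines: pvw nctqg jlydx zzyr fjnf wrq yai tqevk mwli dzq fknk rxsya hcul frjxd
Hunk 5: at line 3 remove [zzyr,fjnf] add [zgfn] -> 13 lines: pvw nctqg jlydx zgfn wrq yai tqevk mwli dzq fknk rxsya hcul frjxd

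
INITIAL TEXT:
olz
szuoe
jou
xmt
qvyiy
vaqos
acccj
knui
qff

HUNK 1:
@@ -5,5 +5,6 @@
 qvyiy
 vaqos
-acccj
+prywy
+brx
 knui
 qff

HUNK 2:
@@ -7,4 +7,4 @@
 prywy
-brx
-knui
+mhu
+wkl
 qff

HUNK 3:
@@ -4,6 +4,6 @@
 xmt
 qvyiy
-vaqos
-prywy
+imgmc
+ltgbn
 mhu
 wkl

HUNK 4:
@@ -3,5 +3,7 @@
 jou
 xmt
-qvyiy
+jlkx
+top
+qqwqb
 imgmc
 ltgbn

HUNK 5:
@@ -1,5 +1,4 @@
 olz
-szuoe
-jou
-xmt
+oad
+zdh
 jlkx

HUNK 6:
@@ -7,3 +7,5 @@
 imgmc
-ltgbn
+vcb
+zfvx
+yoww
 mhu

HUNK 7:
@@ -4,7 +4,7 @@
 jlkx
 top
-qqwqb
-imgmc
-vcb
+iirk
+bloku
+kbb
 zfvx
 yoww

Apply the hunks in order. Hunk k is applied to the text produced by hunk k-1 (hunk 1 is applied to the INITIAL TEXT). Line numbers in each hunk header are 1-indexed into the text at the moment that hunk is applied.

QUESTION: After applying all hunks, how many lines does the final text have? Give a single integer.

Hunk 1: at line 5 remove [acccj] add [prywy,brx] -> 10 lines: olz szuoe jou xmt qvyiy vaqos prywy brx knui qff
Hunk 2: at line 7 remove [brx,knui] add [mhu,wkl] -> 10 lines: olz szuoe jou xmt qvyiy vaqos prywy mhu wkl qff
Hunk 3: at line 4 remove [vaqos,prywy] add [imgmc,ltgbn] -> 10 lines: olz szuoe jou xmt qvyiy imgmc ltgbn mhu wkl qff
Hunk 4: at line 3 remove [qvyiy] add [jlkx,top,qqwqb] -> 12 lines: olz szuoe jou xmt jlkx top qqwqb imgmc ltgbn mhu wkl qff
Hunk 5: at line 1 remove [szuoe,jou,xmt] add [oad,zdh] -> 11 lines: olz oad zdh jlkx top qqwqb imgmc ltgbn mhu wkl qff
Hunk 6: at line 7 remove [ltgbn] add [vcb,zfvx,yoww] -> 13 lines: olz oad zdh jlkx top qqwqb imgmc vcb zfvx yoww mhu wkl qff
Hunk 7: at line 4 remove [qqwqb,imgmc,vcb] add [iirk,bloku,kbb] -> 13 lines: olz oad zdh jlkx top iirk bloku kbb zfvx yoww mhu wkl qff
Final line count: 13

Answer: 13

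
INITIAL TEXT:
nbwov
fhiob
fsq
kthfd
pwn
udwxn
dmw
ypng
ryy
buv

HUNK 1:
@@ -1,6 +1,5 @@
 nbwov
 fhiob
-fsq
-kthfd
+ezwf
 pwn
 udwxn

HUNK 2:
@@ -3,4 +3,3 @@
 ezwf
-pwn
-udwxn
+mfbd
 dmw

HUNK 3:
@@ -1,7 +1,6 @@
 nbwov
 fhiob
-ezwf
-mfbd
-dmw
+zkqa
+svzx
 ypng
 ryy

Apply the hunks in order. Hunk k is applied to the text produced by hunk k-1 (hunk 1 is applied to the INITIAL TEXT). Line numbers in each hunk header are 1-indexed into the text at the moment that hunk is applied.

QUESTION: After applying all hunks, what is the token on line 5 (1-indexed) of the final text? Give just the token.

Answer: ypng

Derivation:
Hunk 1: at line 1 remove [fsq,kthfd] add [ezwf] -> 9 lines: nbwov fhiob ezwf pwn udwxn dmw ypng ryy buv
Hunk 2: at line 3 remove [pwn,udwxn] add [mfbd] -> 8 lines: nbwov fhiob ezwf mfbd dmw ypng ryy buv
Hunk 3: at line 1 remove [ezwf,mfbd,dmw] add [zkqa,svzx] -> 7 lines: nbwov fhiob zkqa svzx ypng ryy buv
Final line 5: ypng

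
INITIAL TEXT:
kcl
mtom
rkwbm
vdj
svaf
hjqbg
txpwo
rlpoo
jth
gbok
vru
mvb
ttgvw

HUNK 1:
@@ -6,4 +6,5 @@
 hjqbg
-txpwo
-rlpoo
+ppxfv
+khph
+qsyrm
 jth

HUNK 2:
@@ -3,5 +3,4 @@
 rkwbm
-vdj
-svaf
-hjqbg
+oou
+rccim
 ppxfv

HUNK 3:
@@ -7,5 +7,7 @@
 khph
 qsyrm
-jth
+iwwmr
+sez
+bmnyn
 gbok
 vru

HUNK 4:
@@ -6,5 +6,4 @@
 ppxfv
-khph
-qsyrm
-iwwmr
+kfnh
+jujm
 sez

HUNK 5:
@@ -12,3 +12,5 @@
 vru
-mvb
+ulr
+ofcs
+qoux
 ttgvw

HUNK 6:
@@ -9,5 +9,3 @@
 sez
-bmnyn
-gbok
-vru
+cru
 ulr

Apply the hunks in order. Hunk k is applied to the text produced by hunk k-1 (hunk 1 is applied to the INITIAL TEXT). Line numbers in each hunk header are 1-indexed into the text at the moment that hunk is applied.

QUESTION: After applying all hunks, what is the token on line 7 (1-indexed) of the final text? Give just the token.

Hunk 1: at line 6 remove [txpwo,rlpoo] add [ppxfv,khph,qsyrm] -> 14 lines: kcl mtom rkwbm vdj svaf hjqbg ppxfv khph qsyrm jth gbok vru mvb ttgvw
Hunk 2: at line 3 remove [vdj,svaf,hjqbg] add [oou,rccim] -> 13 lines: kcl mtom rkwbm oou rccim ppxfv khph qsyrm jth gbok vru mvb ttgvw
Hunk 3: at line 7 remove [jth] add [iwwmr,sez,bmnyn] -> 15 lines: kcl mtom rkwbm oou rccim ppxfv khph qsyrm iwwmr sez bmnyn gbok vru mvb ttgvw
Hunk 4: at line 6 remove [khph,qsyrm,iwwmr] add [kfnh,jujm] -> 14 lines: kcl mtom rkwbm oou rccim ppxfv kfnh jujm sez bmnyn gbok vru mvb ttgvw
Hunk 5: at line 12 remove [mvb] add [ulr,ofcs,qoux] -> 16 lines: kcl mtom rkwbm oou rccim ppxfv kfnh jujm sez bmnyn gbok vru ulr ofcs qoux ttgvw
Hunk 6: at line 9 remove [bmnyn,gbok,vru] add [cru] -> 14 lines: kcl mtom rkwbm oou rccim ppxfv kfnh jujm sez cru ulr ofcs qoux ttgvw
Final line 7: kfnh

Answer: kfnh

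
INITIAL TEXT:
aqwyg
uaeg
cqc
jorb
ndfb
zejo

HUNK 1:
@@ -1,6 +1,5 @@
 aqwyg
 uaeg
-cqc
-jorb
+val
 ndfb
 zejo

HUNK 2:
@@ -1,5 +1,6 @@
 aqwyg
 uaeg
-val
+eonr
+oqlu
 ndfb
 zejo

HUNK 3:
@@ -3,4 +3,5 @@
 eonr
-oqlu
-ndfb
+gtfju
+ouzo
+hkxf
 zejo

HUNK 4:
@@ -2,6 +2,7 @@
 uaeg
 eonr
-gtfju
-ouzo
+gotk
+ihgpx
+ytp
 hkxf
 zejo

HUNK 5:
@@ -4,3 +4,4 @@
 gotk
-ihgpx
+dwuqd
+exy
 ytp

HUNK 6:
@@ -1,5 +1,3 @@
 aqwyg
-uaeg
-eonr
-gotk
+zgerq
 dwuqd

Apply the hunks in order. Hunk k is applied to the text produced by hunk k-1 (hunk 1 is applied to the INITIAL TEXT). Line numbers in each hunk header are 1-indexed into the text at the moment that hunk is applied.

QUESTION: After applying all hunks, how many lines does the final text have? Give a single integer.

Hunk 1: at line 1 remove [cqc,jorb] add [val] -> 5 lines: aqwyg uaeg val ndfb zejo
Hunk 2: at line 1 remove [val] add [eonr,oqlu] -> 6 lines: aqwyg uaeg eonr oqlu ndfb zejo
Hunk 3: at line 3 remove [oqlu,ndfb] add [gtfju,ouzo,hkxf] -> 7 lines: aqwyg uaeg eonr gtfju ouzo hkxf zejo
Hunk 4: at line 2 remove [gtfju,ouzo] add [gotk,ihgpx,ytp] -> 8 lines: aqwyg uaeg eonr gotk ihgpx ytp hkxf zejo
Hunk 5: at line 4 remove [ihgpx] add [dwuqd,exy] -> 9 lines: aqwyg uaeg eonr gotk dwuqd exy ytp hkxf zejo
Hunk 6: at line 1 remove [uaeg,eonr,gotk] add [zgerq] -> 7 lines: aqwyg zgerq dwuqd exy ytp hkxf zejo
Final line count: 7

Answer: 7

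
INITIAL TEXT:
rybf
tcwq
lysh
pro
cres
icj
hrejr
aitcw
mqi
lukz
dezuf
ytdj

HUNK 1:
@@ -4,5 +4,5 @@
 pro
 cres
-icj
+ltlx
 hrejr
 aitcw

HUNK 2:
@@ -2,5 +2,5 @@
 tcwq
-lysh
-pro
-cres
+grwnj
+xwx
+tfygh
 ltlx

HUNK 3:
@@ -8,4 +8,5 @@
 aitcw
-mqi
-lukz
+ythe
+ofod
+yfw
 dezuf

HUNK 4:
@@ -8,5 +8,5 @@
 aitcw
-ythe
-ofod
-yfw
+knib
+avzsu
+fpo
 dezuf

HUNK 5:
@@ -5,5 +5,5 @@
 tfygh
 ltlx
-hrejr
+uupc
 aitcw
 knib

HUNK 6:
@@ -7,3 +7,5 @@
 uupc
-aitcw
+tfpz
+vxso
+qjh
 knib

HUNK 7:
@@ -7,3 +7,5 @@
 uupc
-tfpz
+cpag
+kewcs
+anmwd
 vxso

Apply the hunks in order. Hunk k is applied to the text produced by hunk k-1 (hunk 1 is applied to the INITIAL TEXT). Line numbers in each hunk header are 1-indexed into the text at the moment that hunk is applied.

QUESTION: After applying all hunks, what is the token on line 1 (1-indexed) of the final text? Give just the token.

Answer: rybf

Derivation:
Hunk 1: at line 4 remove [icj] add [ltlx] -> 12 lines: rybf tcwq lysh pro cres ltlx hrejr aitcw mqi lukz dezuf ytdj
Hunk 2: at line 2 remove [lysh,pro,cres] add [grwnj,xwx,tfygh] -> 12 lines: rybf tcwq grwnj xwx tfygh ltlx hrejr aitcw mqi lukz dezuf ytdj
Hunk 3: at line 8 remove [mqi,lukz] add [ythe,ofod,yfw] -> 13 lines: rybf tcwq grwnj xwx tfygh ltlx hrejr aitcw ythe ofod yfw dezuf ytdj
Hunk 4: at line 8 remove [ythe,ofod,yfw] add [knib,avzsu,fpo] -> 13 lines: rybf tcwq grwnj xwx tfygh ltlx hrejr aitcw knib avzsu fpo dezuf ytdj
Hunk 5: at line 5 remove [hrejr] add [uupc] -> 13 lines: rybf tcwq grwnj xwx tfygh ltlx uupc aitcw knib avzsu fpo dezuf ytdj
Hunk 6: at line 7 remove [aitcw] add [tfpz,vxso,qjh] -> 15 lines: rybf tcwq grwnj xwx tfygh ltlx uupc tfpz vxso qjh knib avzsu fpo dezuf ytdj
Hunk 7: at line 7 remove [tfpz] add [cpag,kewcs,anmwd] -> 17 lines: rybf tcwq grwnj xwx tfygh ltlx uupc cpag kewcs anmwd vxso qjh knib avzsu fpo dezuf ytdj
Final line 1: rybf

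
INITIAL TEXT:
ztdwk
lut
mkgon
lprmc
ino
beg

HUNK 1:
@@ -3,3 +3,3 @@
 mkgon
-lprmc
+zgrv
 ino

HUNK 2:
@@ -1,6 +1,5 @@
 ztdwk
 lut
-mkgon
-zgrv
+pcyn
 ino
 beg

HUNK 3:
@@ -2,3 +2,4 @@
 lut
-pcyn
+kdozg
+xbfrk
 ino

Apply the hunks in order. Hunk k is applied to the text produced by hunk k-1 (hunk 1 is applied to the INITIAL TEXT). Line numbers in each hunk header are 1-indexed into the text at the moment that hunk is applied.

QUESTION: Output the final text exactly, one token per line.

Hunk 1: at line 3 remove [lprmc] add [zgrv] -> 6 lines: ztdwk lut mkgon zgrv ino beg
Hunk 2: at line 1 remove [mkgon,zgrv] add [pcyn] -> 5 lines: ztdwk lut pcyn ino beg
Hunk 3: at line 2 remove [pcyn] add [kdozg,xbfrk] -> 6 lines: ztdwk lut kdozg xbfrk ino beg

Answer: ztdwk
lut
kdozg
xbfrk
ino
beg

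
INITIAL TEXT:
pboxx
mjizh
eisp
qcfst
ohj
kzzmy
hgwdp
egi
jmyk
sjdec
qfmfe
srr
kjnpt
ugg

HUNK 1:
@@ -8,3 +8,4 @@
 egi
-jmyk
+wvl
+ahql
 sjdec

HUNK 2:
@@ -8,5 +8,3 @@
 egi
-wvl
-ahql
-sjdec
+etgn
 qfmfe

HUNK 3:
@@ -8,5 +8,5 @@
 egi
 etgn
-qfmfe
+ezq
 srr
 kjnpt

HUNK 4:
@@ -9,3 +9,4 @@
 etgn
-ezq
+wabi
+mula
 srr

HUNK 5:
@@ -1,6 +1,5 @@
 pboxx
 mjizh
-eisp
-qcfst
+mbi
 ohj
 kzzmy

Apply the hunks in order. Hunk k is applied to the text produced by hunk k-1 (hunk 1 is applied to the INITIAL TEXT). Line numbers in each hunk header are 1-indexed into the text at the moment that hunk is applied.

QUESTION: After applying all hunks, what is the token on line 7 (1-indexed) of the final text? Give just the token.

Hunk 1: at line 8 remove [jmyk] add [wvl,ahql] -> 15 lines: pboxx mjizh eisp qcfst ohj kzzmy hgwdp egi wvl ahql sjdec qfmfe srr kjnpt ugg
Hunk 2: at line 8 remove [wvl,ahql,sjdec] add [etgn] -> 13 lines: pboxx mjizh eisp qcfst ohj kzzmy hgwdp egi etgn qfmfe srr kjnpt ugg
Hunk 3: at line 8 remove [qfmfe] add [ezq] -> 13 lines: pboxx mjizh eisp qcfst ohj kzzmy hgwdp egi etgn ezq srr kjnpt ugg
Hunk 4: at line 9 remove [ezq] add [wabi,mula] -> 14 lines: pboxx mjizh eisp qcfst ohj kzzmy hgwdp egi etgn wabi mula srr kjnpt ugg
Hunk 5: at line 1 remove [eisp,qcfst] add [mbi] -> 13 lines: pboxx mjizh mbi ohj kzzmy hgwdp egi etgn wabi mula srr kjnpt ugg
Final line 7: egi

Answer: egi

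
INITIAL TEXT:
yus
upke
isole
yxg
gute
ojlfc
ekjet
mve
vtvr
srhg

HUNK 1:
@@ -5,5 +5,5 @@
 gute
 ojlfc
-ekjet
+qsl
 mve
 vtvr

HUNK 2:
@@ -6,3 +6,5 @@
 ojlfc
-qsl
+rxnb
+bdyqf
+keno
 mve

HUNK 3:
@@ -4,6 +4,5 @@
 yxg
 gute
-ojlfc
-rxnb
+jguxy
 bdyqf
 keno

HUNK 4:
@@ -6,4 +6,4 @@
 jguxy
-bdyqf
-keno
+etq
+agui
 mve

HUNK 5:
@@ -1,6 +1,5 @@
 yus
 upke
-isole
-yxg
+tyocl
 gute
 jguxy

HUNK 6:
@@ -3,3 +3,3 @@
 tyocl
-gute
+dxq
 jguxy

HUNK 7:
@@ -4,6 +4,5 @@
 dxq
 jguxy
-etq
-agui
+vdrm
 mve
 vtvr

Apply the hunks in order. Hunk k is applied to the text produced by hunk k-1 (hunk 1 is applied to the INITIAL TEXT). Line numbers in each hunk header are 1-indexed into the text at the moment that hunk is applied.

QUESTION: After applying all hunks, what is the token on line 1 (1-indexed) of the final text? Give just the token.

Answer: yus

Derivation:
Hunk 1: at line 5 remove [ekjet] add [qsl] -> 10 lines: yus upke isole yxg gute ojlfc qsl mve vtvr srhg
Hunk 2: at line 6 remove [qsl] add [rxnb,bdyqf,keno] -> 12 lines: yus upke isole yxg gute ojlfc rxnb bdyqf keno mve vtvr srhg
Hunk 3: at line 4 remove [ojlfc,rxnb] add [jguxy] -> 11 lines: yus upke isole yxg gute jguxy bdyqf keno mve vtvr srhg
Hunk 4: at line 6 remove [bdyqf,keno] add [etq,agui] -> 11 lines: yus upke isole yxg gute jguxy etq agui mve vtvr srhg
Hunk 5: at line 1 remove [isole,yxg] add [tyocl] -> 10 lines: yus upke tyocl gute jguxy etq agui mve vtvr srhg
Hunk 6: at line 3 remove [gute] add [dxq] -> 10 lines: yus upke tyocl dxq jguxy etq agui mve vtvr srhg
Hunk 7: at line 4 remove [etq,agui] add [vdrm] -> 9 lines: yus upke tyocl dxq jguxy vdrm mve vtvr srhg
Final line 1: yus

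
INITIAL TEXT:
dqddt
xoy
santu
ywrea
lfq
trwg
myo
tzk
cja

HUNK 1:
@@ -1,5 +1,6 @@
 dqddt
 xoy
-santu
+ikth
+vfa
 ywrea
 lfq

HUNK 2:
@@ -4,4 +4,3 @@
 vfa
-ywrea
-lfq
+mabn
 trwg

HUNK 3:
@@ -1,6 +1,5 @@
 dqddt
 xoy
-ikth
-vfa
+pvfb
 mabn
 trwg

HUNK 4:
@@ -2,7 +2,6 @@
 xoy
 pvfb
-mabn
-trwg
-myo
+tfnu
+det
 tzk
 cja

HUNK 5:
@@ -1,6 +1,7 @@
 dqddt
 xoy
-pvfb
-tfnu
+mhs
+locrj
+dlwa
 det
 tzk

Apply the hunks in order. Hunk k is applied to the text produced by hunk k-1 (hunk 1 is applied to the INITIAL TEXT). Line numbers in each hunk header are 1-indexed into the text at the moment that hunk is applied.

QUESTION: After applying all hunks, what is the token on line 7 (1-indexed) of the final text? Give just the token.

Answer: tzk

Derivation:
Hunk 1: at line 1 remove [santu] add [ikth,vfa] -> 10 lines: dqddt xoy ikth vfa ywrea lfq trwg myo tzk cja
Hunk 2: at line 4 remove [ywrea,lfq] add [mabn] -> 9 lines: dqddt xoy ikth vfa mabn trwg myo tzk cja
Hunk 3: at line 1 remove [ikth,vfa] add [pvfb] -> 8 lines: dqddt xoy pvfb mabn trwg myo tzk cja
Hunk 4: at line 2 remove [mabn,trwg,myo] add [tfnu,det] -> 7 lines: dqddt xoy pvfb tfnu det tzk cja
Hunk 5: at line 1 remove [pvfb,tfnu] add [mhs,locrj,dlwa] -> 8 lines: dqddt xoy mhs locrj dlwa det tzk cja
Final line 7: tzk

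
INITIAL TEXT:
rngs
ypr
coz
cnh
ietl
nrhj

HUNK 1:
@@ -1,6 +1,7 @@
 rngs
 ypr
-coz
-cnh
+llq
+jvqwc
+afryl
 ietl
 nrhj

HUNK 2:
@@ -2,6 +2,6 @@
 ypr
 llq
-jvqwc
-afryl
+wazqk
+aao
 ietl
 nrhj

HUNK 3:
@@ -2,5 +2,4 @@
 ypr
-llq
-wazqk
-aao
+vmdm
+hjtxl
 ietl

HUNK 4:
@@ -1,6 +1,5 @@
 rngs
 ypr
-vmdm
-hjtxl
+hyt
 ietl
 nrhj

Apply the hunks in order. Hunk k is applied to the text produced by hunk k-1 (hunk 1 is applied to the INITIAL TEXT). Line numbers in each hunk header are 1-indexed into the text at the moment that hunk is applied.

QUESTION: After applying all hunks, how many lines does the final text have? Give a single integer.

Answer: 5

Derivation:
Hunk 1: at line 1 remove [coz,cnh] add [llq,jvqwc,afryl] -> 7 lines: rngs ypr llq jvqwc afryl ietl nrhj
Hunk 2: at line 2 remove [jvqwc,afryl] add [wazqk,aao] -> 7 lines: rngs ypr llq wazqk aao ietl nrhj
Hunk 3: at line 2 remove [llq,wazqk,aao] add [vmdm,hjtxl] -> 6 lines: rngs ypr vmdm hjtxl ietl nrhj
Hunk 4: at line 1 remove [vmdm,hjtxl] add [hyt] -> 5 lines: rngs ypr hyt ietl nrhj
Final line count: 5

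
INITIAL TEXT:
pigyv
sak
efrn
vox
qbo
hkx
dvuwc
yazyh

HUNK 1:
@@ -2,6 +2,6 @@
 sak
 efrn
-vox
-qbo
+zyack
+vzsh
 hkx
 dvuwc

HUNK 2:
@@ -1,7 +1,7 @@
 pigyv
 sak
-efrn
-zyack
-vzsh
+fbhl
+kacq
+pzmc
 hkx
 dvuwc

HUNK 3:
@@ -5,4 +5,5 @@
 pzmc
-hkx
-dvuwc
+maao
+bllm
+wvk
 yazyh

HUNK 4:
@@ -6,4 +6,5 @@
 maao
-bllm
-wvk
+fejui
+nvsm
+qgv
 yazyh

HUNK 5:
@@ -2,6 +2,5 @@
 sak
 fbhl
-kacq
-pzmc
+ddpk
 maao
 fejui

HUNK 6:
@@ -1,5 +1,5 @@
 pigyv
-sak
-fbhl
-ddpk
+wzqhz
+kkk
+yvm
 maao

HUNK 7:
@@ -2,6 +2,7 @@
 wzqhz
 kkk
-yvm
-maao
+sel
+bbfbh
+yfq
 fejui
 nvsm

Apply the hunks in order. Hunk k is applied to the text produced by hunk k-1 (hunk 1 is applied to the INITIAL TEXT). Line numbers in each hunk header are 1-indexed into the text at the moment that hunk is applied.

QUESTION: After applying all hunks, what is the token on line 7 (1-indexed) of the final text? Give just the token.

Answer: fejui

Derivation:
Hunk 1: at line 2 remove [vox,qbo] add [zyack,vzsh] -> 8 lines: pigyv sak efrn zyack vzsh hkx dvuwc yazyh
Hunk 2: at line 1 remove [efrn,zyack,vzsh] add [fbhl,kacq,pzmc] -> 8 lines: pigyv sak fbhl kacq pzmc hkx dvuwc yazyh
Hunk 3: at line 5 remove [hkx,dvuwc] add [maao,bllm,wvk] -> 9 lines: pigyv sak fbhl kacq pzmc maao bllm wvk yazyh
Hunk 4: at line 6 remove [bllm,wvk] add [fejui,nvsm,qgv] -> 10 lines: pigyv sak fbhl kacq pzmc maao fejui nvsm qgv yazyh
Hunk 5: at line 2 remove [kacq,pzmc] add [ddpk] -> 9 lines: pigyv sak fbhl ddpk maao fejui nvsm qgv yazyh
Hunk 6: at line 1 remove [sak,fbhl,ddpk] add [wzqhz,kkk,yvm] -> 9 lines: pigyv wzqhz kkk yvm maao fejui nvsm qgv yazyh
Hunk 7: at line 2 remove [yvm,maao] add [sel,bbfbh,yfq] -> 10 lines: pigyv wzqhz kkk sel bbfbh yfq fejui nvsm qgv yazyh
Final line 7: fejui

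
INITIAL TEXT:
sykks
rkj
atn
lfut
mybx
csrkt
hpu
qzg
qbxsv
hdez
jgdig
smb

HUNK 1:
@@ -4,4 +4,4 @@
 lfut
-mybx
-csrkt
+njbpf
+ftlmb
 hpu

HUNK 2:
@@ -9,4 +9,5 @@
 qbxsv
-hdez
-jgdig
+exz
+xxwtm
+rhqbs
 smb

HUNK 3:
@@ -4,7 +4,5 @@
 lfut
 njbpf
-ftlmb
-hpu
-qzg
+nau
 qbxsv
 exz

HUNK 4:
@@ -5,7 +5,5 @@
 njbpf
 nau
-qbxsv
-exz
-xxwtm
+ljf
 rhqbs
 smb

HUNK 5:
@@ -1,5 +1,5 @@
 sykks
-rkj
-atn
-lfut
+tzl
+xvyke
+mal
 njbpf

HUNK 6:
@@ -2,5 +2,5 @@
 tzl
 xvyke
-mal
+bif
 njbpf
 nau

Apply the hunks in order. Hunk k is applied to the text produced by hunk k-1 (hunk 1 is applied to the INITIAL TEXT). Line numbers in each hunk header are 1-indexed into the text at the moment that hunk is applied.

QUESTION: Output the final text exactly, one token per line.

Hunk 1: at line 4 remove [mybx,csrkt] add [njbpf,ftlmb] -> 12 lines: sykks rkj atn lfut njbpf ftlmb hpu qzg qbxsv hdez jgdig smb
Hunk 2: at line 9 remove [hdez,jgdig] add [exz,xxwtm,rhqbs] -> 13 lines: sykks rkj atn lfut njbpf ftlmb hpu qzg qbxsv exz xxwtm rhqbs smb
Hunk 3: at line 4 remove [ftlmb,hpu,qzg] add [nau] -> 11 lines: sykks rkj atn lfut njbpf nau qbxsv exz xxwtm rhqbs smb
Hunk 4: at line 5 remove [qbxsv,exz,xxwtm] add [ljf] -> 9 lines: sykks rkj atn lfut njbpf nau ljf rhqbs smb
Hunk 5: at line 1 remove [rkj,atn,lfut] add [tzl,xvyke,mal] -> 9 lines: sykks tzl xvyke mal njbpf nau ljf rhqbs smb
Hunk 6: at line 2 remove [mal] add [bif] -> 9 lines: sykks tzl xvyke bif njbpf nau ljf rhqbs smb

Answer: sykks
tzl
xvyke
bif
njbpf
nau
ljf
rhqbs
smb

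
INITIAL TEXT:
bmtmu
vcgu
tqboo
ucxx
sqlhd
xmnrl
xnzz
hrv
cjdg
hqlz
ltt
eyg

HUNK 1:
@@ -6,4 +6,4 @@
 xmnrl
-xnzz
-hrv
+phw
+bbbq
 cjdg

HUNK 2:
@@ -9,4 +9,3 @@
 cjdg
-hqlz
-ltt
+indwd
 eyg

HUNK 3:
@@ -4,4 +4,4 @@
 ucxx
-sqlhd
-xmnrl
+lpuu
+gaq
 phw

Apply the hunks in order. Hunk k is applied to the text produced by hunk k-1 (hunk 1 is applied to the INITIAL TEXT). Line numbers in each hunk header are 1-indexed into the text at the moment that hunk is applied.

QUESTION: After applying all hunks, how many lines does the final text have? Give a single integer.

Hunk 1: at line 6 remove [xnzz,hrv] add [phw,bbbq] -> 12 lines: bmtmu vcgu tqboo ucxx sqlhd xmnrl phw bbbq cjdg hqlz ltt eyg
Hunk 2: at line 9 remove [hqlz,ltt] add [indwd] -> 11 lines: bmtmu vcgu tqboo ucxx sqlhd xmnrl phw bbbq cjdg indwd eyg
Hunk 3: at line 4 remove [sqlhd,xmnrl] add [lpuu,gaq] -> 11 lines: bmtmu vcgu tqboo ucxx lpuu gaq phw bbbq cjdg indwd eyg
Final line count: 11

Answer: 11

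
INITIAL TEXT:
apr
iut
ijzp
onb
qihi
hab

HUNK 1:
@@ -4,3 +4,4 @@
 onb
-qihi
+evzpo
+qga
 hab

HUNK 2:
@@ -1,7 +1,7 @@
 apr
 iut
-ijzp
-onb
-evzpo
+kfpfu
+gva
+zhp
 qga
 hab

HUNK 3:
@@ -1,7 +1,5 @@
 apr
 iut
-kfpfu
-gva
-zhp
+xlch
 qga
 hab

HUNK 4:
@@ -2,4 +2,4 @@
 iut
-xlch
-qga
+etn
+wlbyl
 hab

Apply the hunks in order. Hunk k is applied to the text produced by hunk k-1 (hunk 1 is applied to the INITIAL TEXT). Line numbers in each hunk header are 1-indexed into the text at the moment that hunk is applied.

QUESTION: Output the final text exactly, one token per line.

Answer: apr
iut
etn
wlbyl
hab

Derivation:
Hunk 1: at line 4 remove [qihi] add [evzpo,qga] -> 7 lines: apr iut ijzp onb evzpo qga hab
Hunk 2: at line 1 remove [ijzp,onb,evzpo] add [kfpfu,gva,zhp] -> 7 lines: apr iut kfpfu gva zhp qga hab
Hunk 3: at line 1 remove [kfpfu,gva,zhp] add [xlch] -> 5 lines: apr iut xlch qga hab
Hunk 4: at line 2 remove [xlch,qga] add [etn,wlbyl] -> 5 lines: apr iut etn wlbyl hab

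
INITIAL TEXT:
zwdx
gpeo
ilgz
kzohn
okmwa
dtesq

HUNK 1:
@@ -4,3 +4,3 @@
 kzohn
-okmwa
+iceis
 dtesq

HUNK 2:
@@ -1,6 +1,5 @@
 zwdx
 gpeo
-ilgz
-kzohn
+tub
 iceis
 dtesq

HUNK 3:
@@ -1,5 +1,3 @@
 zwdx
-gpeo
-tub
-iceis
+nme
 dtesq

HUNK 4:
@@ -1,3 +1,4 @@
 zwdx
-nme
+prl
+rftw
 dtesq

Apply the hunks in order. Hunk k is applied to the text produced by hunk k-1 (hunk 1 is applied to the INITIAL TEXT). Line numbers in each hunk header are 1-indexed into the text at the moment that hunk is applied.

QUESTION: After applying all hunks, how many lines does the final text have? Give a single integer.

Hunk 1: at line 4 remove [okmwa] add [iceis] -> 6 lines: zwdx gpeo ilgz kzohn iceis dtesq
Hunk 2: at line 1 remove [ilgz,kzohn] add [tub] -> 5 lines: zwdx gpeo tub iceis dtesq
Hunk 3: at line 1 remove [gpeo,tub,iceis] add [nme] -> 3 lines: zwdx nme dtesq
Hunk 4: at line 1 remove [nme] add [prl,rftw] -> 4 lines: zwdx prl rftw dtesq
Final line count: 4

Answer: 4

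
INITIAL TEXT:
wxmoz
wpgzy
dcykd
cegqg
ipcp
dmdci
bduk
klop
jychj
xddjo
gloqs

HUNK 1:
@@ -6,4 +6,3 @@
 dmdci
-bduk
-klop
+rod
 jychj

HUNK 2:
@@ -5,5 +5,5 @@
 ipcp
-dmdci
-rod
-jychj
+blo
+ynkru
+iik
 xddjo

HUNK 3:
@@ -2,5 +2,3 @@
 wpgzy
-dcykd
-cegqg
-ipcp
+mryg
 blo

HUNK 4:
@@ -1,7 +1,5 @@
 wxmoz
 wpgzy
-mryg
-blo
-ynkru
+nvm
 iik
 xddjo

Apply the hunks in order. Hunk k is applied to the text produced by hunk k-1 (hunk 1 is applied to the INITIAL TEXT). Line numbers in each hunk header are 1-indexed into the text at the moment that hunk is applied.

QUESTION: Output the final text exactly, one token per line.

Hunk 1: at line 6 remove [bduk,klop] add [rod] -> 10 lines: wxmoz wpgzy dcykd cegqg ipcp dmdci rod jychj xddjo gloqs
Hunk 2: at line 5 remove [dmdci,rod,jychj] add [blo,ynkru,iik] -> 10 lines: wxmoz wpgzy dcykd cegqg ipcp blo ynkru iik xddjo gloqs
Hunk 3: at line 2 remove [dcykd,cegqg,ipcp] add [mryg] -> 8 lines: wxmoz wpgzy mryg blo ynkru iik xddjo gloqs
Hunk 4: at line 1 remove [mryg,blo,ynkru] add [nvm] -> 6 lines: wxmoz wpgzy nvm iik xddjo gloqs

Answer: wxmoz
wpgzy
nvm
iik
xddjo
gloqs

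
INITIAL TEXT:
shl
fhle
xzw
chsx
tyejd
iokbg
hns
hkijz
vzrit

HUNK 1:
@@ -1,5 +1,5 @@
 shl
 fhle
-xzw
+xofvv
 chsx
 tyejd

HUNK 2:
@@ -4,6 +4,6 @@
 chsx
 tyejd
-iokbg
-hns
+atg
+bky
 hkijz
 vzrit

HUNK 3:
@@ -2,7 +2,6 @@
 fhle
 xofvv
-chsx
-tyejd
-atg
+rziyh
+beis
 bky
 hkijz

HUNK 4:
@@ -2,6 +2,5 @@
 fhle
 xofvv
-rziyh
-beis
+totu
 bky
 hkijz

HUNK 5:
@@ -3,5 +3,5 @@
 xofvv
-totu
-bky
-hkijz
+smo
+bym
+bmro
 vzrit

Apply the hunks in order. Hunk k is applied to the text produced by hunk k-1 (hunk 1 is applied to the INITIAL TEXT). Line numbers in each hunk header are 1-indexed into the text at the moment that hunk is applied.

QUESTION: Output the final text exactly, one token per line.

Hunk 1: at line 1 remove [xzw] add [xofvv] -> 9 lines: shl fhle xofvv chsx tyejd iokbg hns hkijz vzrit
Hunk 2: at line 4 remove [iokbg,hns] add [atg,bky] -> 9 lines: shl fhle xofvv chsx tyejd atg bky hkijz vzrit
Hunk 3: at line 2 remove [chsx,tyejd,atg] add [rziyh,beis] -> 8 lines: shl fhle xofvv rziyh beis bky hkijz vzrit
Hunk 4: at line 2 remove [rziyh,beis] add [totu] -> 7 lines: shl fhle xofvv totu bky hkijz vzrit
Hunk 5: at line 3 remove [totu,bky,hkijz] add [smo,bym,bmro] -> 7 lines: shl fhle xofvv smo bym bmro vzrit

Answer: shl
fhle
xofvv
smo
bym
bmro
vzrit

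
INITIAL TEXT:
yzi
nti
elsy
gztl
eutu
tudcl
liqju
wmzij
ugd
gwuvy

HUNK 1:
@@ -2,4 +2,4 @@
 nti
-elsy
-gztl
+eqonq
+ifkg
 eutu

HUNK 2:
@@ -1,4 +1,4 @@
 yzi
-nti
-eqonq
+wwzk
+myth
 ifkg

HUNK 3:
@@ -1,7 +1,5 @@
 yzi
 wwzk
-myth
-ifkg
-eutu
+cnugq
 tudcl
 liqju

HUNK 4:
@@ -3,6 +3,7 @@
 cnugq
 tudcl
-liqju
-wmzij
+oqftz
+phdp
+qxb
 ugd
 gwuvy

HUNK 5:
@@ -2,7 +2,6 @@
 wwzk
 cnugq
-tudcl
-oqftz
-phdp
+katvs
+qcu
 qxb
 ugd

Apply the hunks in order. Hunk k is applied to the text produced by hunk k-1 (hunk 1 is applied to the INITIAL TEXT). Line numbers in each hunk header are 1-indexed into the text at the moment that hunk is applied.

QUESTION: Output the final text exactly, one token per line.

Hunk 1: at line 2 remove [elsy,gztl] add [eqonq,ifkg] -> 10 lines: yzi nti eqonq ifkg eutu tudcl liqju wmzij ugd gwuvy
Hunk 2: at line 1 remove [nti,eqonq] add [wwzk,myth] -> 10 lines: yzi wwzk myth ifkg eutu tudcl liqju wmzij ugd gwuvy
Hunk 3: at line 1 remove [myth,ifkg,eutu] add [cnugq] -> 8 lines: yzi wwzk cnugq tudcl liqju wmzij ugd gwuvy
Hunk 4: at line 3 remove [liqju,wmzij] add [oqftz,phdp,qxb] -> 9 lines: yzi wwzk cnugq tudcl oqftz phdp qxb ugd gwuvy
Hunk 5: at line 2 remove [tudcl,oqftz,phdp] add [katvs,qcu] -> 8 lines: yzi wwzk cnugq katvs qcu qxb ugd gwuvy

Answer: yzi
wwzk
cnugq
katvs
qcu
qxb
ugd
gwuvy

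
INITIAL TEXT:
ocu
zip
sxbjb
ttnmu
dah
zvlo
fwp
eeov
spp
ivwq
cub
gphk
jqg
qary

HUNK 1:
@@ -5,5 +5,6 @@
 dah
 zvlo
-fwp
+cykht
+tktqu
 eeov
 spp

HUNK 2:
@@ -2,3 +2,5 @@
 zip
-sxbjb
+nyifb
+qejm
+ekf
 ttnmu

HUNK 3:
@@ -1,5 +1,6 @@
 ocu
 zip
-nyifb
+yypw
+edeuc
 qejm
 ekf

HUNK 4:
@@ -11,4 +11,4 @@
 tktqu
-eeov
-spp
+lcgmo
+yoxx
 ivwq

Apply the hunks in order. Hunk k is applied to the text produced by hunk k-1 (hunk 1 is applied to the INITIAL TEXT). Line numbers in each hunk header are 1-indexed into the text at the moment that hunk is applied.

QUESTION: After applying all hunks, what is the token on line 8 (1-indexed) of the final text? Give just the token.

Answer: dah

Derivation:
Hunk 1: at line 5 remove [fwp] add [cykht,tktqu] -> 15 lines: ocu zip sxbjb ttnmu dah zvlo cykht tktqu eeov spp ivwq cub gphk jqg qary
Hunk 2: at line 2 remove [sxbjb] add [nyifb,qejm,ekf] -> 17 lines: ocu zip nyifb qejm ekf ttnmu dah zvlo cykht tktqu eeov spp ivwq cub gphk jqg qary
Hunk 3: at line 1 remove [nyifb] add [yypw,edeuc] -> 18 lines: ocu zip yypw edeuc qejm ekf ttnmu dah zvlo cykht tktqu eeov spp ivwq cub gphk jqg qary
Hunk 4: at line 11 remove [eeov,spp] add [lcgmo,yoxx] -> 18 lines: ocu zip yypw edeuc qejm ekf ttnmu dah zvlo cykht tktqu lcgmo yoxx ivwq cub gphk jqg qary
Final line 8: dah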